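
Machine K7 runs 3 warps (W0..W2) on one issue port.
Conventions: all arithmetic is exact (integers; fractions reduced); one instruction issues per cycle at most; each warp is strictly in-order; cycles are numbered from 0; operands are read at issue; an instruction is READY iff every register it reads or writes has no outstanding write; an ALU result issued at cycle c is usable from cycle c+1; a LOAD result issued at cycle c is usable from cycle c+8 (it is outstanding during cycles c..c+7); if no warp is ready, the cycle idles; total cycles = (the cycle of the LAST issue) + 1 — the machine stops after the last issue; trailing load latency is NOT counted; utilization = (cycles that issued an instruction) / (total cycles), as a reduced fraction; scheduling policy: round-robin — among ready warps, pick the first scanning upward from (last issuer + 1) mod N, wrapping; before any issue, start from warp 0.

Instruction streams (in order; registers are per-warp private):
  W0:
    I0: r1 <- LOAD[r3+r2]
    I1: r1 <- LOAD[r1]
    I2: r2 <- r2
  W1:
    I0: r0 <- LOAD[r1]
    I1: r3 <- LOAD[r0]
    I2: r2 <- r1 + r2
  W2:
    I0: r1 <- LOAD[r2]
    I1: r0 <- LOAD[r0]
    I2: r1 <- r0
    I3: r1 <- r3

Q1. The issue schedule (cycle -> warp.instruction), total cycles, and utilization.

cycle 0: W0.I0
cycle 1: W1.I0
cycle 2: W2.I0
cycle 3: W2.I1
cycle 4: idle
cycle 5: idle
cycle 6: idle
cycle 7: idle
cycle 8: W0.I1
cycle 9: W1.I1
cycle 10: W0.I2
cycle 11: W1.I2
cycle 12: W2.I2
cycle 13: W2.I3

Answer: 14 cycles, utilization 5/7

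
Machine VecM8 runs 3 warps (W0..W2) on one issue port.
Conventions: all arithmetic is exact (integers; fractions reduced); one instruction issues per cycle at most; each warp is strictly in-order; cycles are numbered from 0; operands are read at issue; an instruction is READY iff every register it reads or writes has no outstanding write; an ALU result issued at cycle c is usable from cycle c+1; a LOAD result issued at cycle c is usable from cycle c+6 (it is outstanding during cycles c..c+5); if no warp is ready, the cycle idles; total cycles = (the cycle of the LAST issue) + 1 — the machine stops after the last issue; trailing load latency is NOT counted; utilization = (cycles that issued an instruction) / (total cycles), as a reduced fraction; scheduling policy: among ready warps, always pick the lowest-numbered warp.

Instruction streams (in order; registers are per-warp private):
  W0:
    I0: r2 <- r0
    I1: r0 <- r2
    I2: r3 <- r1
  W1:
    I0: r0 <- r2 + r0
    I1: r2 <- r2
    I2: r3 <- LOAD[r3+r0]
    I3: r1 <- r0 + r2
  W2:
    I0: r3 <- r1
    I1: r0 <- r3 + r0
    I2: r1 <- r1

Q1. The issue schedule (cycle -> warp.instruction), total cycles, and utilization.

cycle 0: W0.I0
cycle 1: W0.I1
cycle 2: W0.I2
cycle 3: W1.I0
cycle 4: W1.I1
cycle 5: W1.I2
cycle 6: W1.I3
cycle 7: W2.I0
cycle 8: W2.I1
cycle 9: W2.I2

Answer: 10 cycles, utilization 1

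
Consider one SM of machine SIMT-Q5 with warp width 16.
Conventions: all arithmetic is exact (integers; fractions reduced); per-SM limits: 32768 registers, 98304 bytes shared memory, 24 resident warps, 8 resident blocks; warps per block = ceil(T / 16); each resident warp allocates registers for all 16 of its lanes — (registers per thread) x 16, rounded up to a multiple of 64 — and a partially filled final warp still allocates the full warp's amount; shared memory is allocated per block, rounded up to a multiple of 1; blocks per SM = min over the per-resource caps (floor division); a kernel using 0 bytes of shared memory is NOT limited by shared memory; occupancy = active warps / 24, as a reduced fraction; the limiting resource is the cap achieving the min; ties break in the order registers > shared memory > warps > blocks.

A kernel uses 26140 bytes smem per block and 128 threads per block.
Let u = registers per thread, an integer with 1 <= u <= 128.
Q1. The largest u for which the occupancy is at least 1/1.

Answer: u = 84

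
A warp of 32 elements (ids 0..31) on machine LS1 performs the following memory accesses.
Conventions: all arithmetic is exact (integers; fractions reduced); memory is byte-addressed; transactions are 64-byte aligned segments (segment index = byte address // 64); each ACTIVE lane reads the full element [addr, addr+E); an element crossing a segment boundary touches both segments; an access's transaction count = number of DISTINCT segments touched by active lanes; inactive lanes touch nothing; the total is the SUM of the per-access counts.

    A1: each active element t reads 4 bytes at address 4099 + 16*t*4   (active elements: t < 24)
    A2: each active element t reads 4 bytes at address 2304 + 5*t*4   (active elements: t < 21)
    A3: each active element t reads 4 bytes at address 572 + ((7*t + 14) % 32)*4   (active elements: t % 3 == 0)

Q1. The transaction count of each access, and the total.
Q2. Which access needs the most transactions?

A1: 24 transactions
A2: 7 transactions
A3: 3 transactions

Answer: 24,7,3; total 34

Answer: A1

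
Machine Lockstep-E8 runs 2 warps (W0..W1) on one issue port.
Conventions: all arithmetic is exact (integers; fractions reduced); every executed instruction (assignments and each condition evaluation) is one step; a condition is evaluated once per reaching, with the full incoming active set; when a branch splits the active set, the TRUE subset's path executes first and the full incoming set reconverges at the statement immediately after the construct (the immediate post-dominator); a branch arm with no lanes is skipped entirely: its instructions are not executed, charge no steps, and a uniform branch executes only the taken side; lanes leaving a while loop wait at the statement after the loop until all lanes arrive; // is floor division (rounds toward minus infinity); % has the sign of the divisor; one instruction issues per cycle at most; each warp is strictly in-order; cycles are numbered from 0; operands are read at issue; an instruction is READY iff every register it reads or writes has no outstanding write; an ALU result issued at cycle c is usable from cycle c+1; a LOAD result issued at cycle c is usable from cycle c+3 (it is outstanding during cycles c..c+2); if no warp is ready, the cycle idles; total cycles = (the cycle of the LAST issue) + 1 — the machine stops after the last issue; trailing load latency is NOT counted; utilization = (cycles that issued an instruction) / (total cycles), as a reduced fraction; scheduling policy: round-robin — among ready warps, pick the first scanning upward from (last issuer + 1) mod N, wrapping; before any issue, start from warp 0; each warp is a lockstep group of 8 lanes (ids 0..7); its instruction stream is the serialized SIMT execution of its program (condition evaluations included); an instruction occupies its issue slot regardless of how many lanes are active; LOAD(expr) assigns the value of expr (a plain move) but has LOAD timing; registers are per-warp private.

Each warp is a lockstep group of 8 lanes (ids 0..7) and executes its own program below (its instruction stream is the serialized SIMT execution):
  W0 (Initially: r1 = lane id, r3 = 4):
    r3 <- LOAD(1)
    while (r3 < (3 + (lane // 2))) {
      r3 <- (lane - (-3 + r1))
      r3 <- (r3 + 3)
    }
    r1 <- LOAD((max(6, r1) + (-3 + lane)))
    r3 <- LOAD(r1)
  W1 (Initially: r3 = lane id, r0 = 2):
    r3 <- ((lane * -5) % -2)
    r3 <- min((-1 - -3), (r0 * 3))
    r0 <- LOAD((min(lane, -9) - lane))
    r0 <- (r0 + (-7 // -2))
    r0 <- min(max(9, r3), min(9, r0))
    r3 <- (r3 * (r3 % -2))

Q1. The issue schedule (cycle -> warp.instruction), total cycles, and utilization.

cycle 0: W0.I0
cycle 1: W1.I0
cycle 2: W1.I1
cycle 3: W0.I1
cycle 4: W1.I2
cycle 5: W0.I2
cycle 6: W0.I3
cycle 7: W1.I3
cycle 8: W0.I4
cycle 9: W1.I4
cycle 10: W0.I5
cycle 11: W1.I5
cycle 12: idle
cycle 13: W0.I6

Answer: 14 cycles, utilization 13/14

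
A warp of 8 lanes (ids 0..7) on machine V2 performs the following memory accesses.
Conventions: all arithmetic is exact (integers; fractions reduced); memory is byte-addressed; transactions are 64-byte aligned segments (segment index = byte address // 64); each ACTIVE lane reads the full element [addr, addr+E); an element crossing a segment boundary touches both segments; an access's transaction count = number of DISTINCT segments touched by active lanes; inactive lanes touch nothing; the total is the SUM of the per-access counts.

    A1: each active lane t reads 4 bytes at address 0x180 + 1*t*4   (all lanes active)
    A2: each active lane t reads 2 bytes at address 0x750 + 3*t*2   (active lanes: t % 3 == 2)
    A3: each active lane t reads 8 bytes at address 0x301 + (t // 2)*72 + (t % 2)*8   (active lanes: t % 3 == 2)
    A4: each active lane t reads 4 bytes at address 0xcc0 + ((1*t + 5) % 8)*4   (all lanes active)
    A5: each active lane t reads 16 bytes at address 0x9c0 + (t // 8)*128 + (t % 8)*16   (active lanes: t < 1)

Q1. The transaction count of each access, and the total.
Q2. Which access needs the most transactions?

A1: 1 transaction
A2: 1 transaction
A3: 2 transactions
A4: 1 transaction
A5: 1 transaction

Answer: 1,1,2,1,1; total 6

Answer: A3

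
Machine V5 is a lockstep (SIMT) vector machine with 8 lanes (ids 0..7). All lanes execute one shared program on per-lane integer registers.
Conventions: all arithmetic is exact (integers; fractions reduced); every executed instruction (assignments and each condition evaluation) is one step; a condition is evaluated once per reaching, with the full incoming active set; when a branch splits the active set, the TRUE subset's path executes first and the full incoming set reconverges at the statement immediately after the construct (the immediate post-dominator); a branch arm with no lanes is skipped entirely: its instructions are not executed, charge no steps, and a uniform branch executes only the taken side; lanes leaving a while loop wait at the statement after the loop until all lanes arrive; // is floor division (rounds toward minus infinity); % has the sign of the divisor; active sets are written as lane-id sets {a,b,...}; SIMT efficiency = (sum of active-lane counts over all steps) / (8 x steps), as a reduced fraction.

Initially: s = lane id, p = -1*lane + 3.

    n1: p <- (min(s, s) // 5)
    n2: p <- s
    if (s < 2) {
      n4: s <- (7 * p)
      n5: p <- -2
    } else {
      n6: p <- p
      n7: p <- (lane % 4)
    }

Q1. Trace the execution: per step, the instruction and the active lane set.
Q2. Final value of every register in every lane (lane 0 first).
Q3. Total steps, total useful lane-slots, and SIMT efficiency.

step 0: p <- (min(s, s) // 5)        {0,1,2,3,4,5,6,7}
step 1: p <- s                       {0,1,2,3,4,5,6,7}
step 2: eval (s < 2)                 {0,1,2,3,4,5,6,7}
step 3: s <- (7 * p)                 {0,1}
step 4: p <- -2                      {0,1}
step 5: p <- p                       {2,3,4,5,6,7}
step 6: p <- (lane % 4)              {2,3,4,5,6,7}

Answer: 7 steps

s: 0,7,2,3,4,5,6,7
p: -2,-2,2,3,0,1,2,3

steps = 7; useful = 40; efficiency = 40/56 = 5/7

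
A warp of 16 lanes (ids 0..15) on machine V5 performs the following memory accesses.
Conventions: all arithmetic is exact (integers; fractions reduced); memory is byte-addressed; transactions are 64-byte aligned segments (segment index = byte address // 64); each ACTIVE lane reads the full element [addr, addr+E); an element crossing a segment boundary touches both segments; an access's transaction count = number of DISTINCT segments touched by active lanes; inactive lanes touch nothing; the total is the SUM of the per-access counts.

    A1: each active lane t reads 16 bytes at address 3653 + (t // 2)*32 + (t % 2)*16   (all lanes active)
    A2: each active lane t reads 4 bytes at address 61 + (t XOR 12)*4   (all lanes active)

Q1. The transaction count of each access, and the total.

A1: 5 transactions
A2: 2 transactions

Answer: 5,2; total 7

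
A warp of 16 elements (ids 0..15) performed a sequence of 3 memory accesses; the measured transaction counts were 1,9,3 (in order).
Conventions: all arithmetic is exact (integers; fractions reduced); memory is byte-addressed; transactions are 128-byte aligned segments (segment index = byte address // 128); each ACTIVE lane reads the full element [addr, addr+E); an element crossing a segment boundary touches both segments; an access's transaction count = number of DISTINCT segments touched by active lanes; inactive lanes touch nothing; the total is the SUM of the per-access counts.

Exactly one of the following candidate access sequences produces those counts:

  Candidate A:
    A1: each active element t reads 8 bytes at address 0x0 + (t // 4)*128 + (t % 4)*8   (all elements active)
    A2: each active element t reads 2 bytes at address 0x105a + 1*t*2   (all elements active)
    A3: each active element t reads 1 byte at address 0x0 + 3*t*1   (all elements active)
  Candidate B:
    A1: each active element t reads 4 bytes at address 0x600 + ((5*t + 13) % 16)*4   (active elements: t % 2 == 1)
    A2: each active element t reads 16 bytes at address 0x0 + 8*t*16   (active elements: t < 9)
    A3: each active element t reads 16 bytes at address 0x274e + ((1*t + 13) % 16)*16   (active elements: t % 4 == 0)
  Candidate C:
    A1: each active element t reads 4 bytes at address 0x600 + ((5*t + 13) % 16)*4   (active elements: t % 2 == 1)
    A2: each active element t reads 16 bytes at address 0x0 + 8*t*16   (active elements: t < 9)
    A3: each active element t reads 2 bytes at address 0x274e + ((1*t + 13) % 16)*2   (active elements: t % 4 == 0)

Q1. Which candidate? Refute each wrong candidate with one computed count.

A: A1 gives 4 transactions, not 1
C: A3 gives 1 transaction, not 3
B: all counts match (1,9,3)

Answer: B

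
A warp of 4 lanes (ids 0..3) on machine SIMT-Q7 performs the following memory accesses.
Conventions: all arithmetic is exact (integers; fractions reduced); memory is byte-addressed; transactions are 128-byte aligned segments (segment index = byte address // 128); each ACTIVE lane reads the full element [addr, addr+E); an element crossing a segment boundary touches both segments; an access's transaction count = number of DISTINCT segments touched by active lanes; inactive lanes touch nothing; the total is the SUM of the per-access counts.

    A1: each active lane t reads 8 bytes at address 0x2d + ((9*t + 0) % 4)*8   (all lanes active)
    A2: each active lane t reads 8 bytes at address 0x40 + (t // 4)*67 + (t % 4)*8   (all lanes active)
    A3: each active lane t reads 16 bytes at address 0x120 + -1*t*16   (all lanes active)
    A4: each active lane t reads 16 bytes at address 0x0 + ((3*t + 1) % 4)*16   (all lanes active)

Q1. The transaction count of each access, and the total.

A1: 1 transaction
A2: 1 transaction
A3: 2 transactions
A4: 1 transaction

Answer: 1,1,2,1; total 5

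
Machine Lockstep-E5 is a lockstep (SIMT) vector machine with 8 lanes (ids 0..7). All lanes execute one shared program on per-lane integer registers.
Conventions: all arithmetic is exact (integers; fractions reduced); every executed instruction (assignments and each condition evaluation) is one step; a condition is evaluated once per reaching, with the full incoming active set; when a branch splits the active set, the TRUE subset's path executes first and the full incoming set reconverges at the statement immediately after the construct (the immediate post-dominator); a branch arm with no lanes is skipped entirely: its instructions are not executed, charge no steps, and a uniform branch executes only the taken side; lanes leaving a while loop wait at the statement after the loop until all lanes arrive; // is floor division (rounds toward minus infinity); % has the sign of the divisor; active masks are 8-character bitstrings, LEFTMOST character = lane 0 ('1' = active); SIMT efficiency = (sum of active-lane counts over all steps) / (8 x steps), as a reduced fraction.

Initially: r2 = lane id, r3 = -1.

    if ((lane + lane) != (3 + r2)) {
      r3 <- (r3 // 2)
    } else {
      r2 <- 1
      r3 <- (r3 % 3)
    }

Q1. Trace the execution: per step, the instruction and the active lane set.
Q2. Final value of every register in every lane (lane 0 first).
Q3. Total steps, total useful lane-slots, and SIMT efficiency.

step 0: eval ((lane + lane) != (3 + r2)) 11111111
step 1: r3 <- (r3 // 2)              11101111
step 2: r2 <- 1                      00010000
step 3: r3 <- (r3 % 3)               00010000

Answer: 4 steps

r2: 0,1,2,1,4,5,6,7
r3: -1,-1,-1,2,-1,-1,-1,-1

steps = 4; useful = 17; efficiency = 17/32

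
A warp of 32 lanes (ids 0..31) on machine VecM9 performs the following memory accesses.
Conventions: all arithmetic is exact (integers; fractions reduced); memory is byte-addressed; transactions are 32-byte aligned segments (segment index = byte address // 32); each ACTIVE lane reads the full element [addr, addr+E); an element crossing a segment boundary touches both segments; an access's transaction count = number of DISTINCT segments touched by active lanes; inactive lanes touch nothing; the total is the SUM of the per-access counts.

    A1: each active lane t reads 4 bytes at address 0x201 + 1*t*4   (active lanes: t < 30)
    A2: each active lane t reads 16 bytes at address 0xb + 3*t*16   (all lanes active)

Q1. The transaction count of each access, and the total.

A1: 4 transactions
A2: 48 transactions

Answer: 4,48; total 52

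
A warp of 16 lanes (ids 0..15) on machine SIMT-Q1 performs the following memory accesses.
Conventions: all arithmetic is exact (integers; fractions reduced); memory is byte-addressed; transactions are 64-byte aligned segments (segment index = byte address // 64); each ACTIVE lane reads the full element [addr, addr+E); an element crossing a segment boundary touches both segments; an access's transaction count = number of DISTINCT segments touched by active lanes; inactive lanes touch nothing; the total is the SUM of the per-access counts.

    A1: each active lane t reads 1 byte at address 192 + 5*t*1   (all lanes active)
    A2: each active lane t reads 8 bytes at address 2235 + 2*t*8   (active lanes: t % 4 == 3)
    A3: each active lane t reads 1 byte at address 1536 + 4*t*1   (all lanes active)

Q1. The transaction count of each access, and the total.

A1: 2 transactions
A2: 4 transactions
A3: 1 transaction

Answer: 2,4,1; total 7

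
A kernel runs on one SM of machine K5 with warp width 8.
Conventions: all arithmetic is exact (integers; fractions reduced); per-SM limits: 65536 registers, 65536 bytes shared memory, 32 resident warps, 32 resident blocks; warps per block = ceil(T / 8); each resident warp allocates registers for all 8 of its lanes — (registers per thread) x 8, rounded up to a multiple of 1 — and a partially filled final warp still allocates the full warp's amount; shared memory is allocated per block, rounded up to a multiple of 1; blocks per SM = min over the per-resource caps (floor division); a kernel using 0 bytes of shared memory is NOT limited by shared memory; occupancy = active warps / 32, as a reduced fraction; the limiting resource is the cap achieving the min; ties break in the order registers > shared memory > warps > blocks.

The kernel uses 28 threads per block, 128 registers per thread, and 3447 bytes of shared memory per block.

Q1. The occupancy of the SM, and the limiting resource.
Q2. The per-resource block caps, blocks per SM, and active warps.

Answer: occupancy 1, limited by warps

registers: 16 blocks
shared memory: 19 blocks
warps: 8 blocks
blocks: 32 blocks

Answer: 8 blocks, 32 active warps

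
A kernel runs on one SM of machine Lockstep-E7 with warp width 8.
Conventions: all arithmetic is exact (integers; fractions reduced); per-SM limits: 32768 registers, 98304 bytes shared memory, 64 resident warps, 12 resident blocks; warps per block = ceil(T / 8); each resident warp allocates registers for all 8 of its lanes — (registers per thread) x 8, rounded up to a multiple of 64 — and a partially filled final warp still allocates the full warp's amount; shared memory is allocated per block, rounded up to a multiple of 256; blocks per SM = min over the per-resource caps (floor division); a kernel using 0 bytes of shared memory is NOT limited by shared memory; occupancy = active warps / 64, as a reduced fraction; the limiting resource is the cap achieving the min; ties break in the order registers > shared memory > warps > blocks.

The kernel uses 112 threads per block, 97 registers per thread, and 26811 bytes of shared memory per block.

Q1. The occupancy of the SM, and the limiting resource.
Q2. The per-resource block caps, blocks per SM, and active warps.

Answer: occupancy 7/16, limited by registers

registers: 2 blocks
shared memory: 3 blocks
warps: 4 blocks
blocks: 12 blocks

Answer: 2 blocks, 28 active warps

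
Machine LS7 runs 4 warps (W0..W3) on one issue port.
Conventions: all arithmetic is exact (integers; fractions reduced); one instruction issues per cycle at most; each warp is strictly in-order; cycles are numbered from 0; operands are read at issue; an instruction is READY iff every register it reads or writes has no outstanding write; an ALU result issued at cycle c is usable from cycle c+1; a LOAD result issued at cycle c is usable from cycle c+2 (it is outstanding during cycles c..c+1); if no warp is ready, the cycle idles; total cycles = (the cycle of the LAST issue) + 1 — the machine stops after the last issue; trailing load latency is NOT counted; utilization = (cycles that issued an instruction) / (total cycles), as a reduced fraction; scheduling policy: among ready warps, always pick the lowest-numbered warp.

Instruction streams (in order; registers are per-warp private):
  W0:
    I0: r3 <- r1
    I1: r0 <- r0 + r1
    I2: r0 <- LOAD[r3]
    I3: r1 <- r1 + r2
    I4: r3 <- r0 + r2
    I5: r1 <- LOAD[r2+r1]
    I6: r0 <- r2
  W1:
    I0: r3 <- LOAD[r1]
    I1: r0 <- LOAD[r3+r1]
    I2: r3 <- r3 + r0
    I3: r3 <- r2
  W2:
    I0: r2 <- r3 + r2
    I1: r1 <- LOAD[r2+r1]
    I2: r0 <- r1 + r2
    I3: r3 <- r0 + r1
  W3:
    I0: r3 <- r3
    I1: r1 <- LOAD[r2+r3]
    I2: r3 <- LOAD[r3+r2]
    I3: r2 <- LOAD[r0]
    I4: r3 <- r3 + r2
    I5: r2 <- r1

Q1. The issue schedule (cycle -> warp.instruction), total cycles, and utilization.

cycle 0: W0.I0
cycle 1: W0.I1
cycle 2: W0.I2
cycle 3: W0.I3
cycle 4: W0.I4
cycle 5: W0.I5
cycle 6: W0.I6
cycle 7: W1.I0
cycle 8: W2.I0
cycle 9: W1.I1
cycle 10: W2.I1
cycle 11: W1.I2
cycle 12: W1.I3
cycle 13: W2.I2
cycle 14: W2.I3
cycle 15: W3.I0
cycle 16: W3.I1
cycle 17: W3.I2
cycle 18: W3.I3
cycle 19: idle
cycle 20: W3.I4
cycle 21: W3.I5

Answer: 22 cycles, utilization 21/22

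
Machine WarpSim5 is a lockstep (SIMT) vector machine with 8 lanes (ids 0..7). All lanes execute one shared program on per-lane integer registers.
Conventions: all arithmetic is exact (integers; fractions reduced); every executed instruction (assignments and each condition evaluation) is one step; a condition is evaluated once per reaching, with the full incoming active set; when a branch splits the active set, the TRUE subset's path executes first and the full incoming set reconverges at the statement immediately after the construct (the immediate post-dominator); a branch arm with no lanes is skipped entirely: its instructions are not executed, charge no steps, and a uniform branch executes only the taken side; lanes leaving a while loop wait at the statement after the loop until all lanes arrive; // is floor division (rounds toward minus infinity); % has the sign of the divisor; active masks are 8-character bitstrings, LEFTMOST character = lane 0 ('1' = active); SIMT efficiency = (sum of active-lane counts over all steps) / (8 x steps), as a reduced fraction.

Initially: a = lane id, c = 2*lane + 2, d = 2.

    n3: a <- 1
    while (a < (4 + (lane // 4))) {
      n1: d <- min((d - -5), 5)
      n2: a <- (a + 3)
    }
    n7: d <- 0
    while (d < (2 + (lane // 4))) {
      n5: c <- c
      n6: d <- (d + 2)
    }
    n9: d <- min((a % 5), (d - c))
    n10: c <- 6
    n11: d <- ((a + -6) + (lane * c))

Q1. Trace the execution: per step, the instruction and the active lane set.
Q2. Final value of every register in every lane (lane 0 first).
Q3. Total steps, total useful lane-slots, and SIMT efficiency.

step 0: a <- 1                       11111111
step 1: eval (a < (4 + (lane // 4))) 11111111
step 2: d <- min((d - -5), 5)        11111111
step 3: a <- (a + 3)                 11111111
step 4: eval (a < (4 + (lane // 4))) 11111111
step 5: d <- min((d - -5), 5)        00001111
step 6: a <- (a + 3)                 00001111
step 7: eval (a < (4 + (lane // 4))) 00001111
step 8: d <- 0                       11111111
step 9: eval (d < (2 + (lane // 4))) 11111111
step 10: c <- c                       11111111
step 11: d <- (d + 2)                 11111111
step 12: eval (d < (2 + (lane // 4))) 11111111
step 13: c <- c                       00001111
step 14: d <- (d + 2)                 00001111
step 15: eval (d < (2 + (lane // 4))) 00001111
step 16: d <- min((a % 5), (d - c))   11111111
step 17: c <- 6                       11111111
step 18: d <- ((a + -6) + (lane * c)) 11111111

Answer: 19 steps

a: 4,4,4,4,7,7,7,7
c: 6,6,6,6,6,6,6,6
d: -2,4,10,16,25,31,37,43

steps = 19; useful = 128; efficiency = 128/152 = 16/19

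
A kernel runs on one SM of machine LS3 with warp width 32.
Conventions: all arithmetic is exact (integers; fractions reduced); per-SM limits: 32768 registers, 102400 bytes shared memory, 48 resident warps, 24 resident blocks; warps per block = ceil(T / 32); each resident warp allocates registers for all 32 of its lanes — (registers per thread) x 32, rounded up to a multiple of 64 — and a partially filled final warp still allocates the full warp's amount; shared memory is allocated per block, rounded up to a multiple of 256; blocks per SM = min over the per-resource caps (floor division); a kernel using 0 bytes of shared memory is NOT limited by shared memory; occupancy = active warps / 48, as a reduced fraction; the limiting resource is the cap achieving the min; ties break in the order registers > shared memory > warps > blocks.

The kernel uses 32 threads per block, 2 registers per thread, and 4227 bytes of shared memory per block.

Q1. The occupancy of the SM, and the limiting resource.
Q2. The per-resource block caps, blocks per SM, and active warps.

Answer: occupancy 23/48, limited by shared memory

registers: 512 blocks
shared memory: 23 blocks
warps: 48 blocks
blocks: 24 blocks

Answer: 23 blocks, 23 active warps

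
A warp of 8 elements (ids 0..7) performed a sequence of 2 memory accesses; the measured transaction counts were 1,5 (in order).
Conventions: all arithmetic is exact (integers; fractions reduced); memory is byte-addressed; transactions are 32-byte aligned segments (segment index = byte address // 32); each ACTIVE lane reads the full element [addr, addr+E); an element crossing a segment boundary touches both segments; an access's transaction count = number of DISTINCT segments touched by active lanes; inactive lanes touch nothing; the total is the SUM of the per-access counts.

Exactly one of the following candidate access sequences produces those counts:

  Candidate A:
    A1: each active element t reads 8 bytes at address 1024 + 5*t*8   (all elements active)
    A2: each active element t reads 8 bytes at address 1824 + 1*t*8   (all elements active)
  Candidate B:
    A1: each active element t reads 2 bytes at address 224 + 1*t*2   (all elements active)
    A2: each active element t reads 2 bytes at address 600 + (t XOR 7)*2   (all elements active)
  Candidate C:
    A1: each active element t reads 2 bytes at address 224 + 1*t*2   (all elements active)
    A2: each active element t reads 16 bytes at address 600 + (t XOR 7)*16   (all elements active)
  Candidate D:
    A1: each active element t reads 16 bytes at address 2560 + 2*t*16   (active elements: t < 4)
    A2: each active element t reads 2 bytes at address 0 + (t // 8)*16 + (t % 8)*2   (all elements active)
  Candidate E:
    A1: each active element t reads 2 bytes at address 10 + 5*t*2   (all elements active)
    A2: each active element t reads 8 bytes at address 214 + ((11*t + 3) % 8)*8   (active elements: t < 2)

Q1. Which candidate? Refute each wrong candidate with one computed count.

A: A1 gives 8 transactions, not 1
B: A2 gives 2 transactions, not 5
D: A1 gives 4 transactions, not 1
E: A1 gives 3 transactions, not 1
C: all counts match (1,5)

Answer: C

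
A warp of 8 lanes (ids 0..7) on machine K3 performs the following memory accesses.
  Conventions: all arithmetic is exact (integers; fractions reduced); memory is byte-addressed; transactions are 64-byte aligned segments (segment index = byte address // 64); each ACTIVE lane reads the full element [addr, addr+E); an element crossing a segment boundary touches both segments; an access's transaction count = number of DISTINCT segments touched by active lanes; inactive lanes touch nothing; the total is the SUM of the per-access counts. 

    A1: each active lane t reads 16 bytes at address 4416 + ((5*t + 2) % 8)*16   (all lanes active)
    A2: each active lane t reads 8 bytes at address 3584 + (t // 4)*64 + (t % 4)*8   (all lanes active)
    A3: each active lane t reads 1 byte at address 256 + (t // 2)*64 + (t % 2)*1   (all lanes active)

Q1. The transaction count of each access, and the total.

A1: 2 transactions
A2: 2 transactions
A3: 4 transactions

Answer: 2,2,4; total 8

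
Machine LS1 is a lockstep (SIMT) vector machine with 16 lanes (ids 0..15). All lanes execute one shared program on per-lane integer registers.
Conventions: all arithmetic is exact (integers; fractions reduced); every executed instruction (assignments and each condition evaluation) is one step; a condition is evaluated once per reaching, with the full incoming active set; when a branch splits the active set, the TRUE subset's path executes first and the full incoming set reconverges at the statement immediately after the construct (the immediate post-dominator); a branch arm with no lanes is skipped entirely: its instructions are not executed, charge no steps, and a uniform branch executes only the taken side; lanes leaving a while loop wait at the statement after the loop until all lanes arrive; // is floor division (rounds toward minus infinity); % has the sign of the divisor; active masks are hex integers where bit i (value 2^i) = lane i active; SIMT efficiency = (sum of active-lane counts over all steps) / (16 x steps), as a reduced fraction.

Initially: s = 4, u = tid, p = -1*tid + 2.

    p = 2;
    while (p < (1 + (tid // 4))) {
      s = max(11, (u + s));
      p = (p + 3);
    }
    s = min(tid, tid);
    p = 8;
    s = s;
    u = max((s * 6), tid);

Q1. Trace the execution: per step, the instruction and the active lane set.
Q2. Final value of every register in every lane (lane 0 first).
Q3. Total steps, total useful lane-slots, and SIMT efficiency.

step 0: p <- 2                       0xffff
step 1: eval (p < (1 + (tid // 4)))  0xffff
step 2: s <- max(11, (u + s))        0xff00
step 3: p <- (p + 3)                 0xff00
step 4: eval (p < (1 + (tid // 4)))  0xff00
step 5: s <- min(tid, tid)           0xffff
step 6: p <- 8                       0xffff
step 7: s <- s                       0xffff
step 8: u <- max((s * 6), tid)       0xffff

Answer: 9 steps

s: 0,1,2,3,4,5,6,7,8,9,10,11,12,13,14,15
u: 0,6,12,18,24,30,36,42,48,54,60,66,72,78,84,90
p: 8,8,8,8,8,8,8,8,8,8,8,8,8,8,8,8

steps = 9; useful = 120; efficiency = 120/144 = 5/6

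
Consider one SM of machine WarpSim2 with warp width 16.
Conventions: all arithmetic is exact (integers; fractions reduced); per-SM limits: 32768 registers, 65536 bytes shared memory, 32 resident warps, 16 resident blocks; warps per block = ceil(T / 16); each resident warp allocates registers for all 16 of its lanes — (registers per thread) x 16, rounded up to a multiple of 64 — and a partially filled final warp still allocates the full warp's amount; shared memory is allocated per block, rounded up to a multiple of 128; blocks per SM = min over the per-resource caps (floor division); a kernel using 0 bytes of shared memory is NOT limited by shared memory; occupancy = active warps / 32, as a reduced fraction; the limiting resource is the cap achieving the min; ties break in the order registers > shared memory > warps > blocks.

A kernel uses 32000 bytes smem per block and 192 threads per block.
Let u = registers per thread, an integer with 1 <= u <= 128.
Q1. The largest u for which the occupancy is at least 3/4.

Answer: u = 84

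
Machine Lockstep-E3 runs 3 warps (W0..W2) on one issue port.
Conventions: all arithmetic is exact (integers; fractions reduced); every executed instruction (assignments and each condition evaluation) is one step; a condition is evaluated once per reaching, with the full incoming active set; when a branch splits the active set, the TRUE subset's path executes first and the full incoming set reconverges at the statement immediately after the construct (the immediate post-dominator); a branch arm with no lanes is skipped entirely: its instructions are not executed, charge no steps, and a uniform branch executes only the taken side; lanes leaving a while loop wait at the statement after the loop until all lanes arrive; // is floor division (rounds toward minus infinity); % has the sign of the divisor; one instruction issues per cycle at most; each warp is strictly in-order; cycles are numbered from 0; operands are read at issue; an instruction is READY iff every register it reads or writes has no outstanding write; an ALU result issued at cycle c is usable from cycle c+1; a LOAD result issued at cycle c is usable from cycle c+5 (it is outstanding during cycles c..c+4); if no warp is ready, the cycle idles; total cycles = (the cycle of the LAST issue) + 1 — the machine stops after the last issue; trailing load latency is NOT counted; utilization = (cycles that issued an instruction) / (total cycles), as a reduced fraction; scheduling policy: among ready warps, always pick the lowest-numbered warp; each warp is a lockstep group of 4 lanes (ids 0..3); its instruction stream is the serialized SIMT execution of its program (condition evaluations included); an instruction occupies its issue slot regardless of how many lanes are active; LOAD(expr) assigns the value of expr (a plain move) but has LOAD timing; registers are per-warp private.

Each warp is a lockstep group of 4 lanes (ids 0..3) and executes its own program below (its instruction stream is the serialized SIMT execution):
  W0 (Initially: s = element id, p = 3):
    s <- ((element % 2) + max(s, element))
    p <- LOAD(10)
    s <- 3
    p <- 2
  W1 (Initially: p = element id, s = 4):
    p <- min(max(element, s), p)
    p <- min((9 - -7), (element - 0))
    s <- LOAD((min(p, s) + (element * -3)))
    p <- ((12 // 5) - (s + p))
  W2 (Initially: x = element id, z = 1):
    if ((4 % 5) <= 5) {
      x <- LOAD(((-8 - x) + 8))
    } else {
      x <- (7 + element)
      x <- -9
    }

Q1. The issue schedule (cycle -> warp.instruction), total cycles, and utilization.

cycle 0: W0.I0
cycle 1: W0.I1
cycle 2: W0.I2
cycle 3: W1.I0
cycle 4: W1.I1
cycle 5: W1.I2
cycle 6: W0.I3
cycle 7: W2.I0
cycle 8: W2.I1
cycle 9: idle
cycle 10: W1.I3

Answer: 11 cycles, utilization 10/11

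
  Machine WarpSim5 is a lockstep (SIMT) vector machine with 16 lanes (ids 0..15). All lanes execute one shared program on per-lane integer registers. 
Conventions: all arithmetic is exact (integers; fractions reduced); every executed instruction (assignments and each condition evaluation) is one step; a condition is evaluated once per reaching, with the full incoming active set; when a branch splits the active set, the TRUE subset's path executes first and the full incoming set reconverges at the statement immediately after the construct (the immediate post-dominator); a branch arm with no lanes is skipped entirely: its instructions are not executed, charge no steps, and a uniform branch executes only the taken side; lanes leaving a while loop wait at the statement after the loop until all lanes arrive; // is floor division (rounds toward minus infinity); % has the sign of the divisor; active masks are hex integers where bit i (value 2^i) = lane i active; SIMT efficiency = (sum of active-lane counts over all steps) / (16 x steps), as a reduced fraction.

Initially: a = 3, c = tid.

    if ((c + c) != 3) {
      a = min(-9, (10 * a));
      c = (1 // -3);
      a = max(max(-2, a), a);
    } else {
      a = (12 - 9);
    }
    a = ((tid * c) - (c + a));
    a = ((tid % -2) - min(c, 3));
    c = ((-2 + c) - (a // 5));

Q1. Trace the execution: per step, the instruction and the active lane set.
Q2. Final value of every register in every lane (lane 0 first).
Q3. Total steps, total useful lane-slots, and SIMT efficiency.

step 0: eval ((c + c) != 3)          0xffff
step 1: a <- min(-9, (10 * a))       0xffff
step 2: c <- (1 // -3)               0xffff
step 3: a <- max(max(-2, a), a)      0xffff
step 4: a <- ((tid * c) - (c + a))   0xffff
step 5: a <- ((tid % -2) - min(c, 3)) 0xffff
step 6: c <- ((-2 + c) - (a // 5))   0xffff

Answer: 7 steps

a: 1,0,1,0,1,0,1,0,1,0,1,0,1,0,1,0
c: -3,-3,-3,-3,-3,-3,-3,-3,-3,-3,-3,-3,-3,-3,-3,-3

steps = 7; useful = 112; efficiency = 112/112 = 1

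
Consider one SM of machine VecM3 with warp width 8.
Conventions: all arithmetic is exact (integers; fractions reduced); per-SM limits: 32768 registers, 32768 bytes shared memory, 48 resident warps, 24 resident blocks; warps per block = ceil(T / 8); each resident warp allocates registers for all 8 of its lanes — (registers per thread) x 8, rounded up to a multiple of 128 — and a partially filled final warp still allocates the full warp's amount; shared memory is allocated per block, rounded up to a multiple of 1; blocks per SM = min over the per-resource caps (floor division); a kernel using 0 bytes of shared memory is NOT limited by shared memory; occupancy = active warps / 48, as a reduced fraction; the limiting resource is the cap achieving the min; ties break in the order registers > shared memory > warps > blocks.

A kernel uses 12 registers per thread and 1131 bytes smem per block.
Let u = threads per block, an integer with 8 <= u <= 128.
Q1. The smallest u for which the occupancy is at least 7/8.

Answer: u = 9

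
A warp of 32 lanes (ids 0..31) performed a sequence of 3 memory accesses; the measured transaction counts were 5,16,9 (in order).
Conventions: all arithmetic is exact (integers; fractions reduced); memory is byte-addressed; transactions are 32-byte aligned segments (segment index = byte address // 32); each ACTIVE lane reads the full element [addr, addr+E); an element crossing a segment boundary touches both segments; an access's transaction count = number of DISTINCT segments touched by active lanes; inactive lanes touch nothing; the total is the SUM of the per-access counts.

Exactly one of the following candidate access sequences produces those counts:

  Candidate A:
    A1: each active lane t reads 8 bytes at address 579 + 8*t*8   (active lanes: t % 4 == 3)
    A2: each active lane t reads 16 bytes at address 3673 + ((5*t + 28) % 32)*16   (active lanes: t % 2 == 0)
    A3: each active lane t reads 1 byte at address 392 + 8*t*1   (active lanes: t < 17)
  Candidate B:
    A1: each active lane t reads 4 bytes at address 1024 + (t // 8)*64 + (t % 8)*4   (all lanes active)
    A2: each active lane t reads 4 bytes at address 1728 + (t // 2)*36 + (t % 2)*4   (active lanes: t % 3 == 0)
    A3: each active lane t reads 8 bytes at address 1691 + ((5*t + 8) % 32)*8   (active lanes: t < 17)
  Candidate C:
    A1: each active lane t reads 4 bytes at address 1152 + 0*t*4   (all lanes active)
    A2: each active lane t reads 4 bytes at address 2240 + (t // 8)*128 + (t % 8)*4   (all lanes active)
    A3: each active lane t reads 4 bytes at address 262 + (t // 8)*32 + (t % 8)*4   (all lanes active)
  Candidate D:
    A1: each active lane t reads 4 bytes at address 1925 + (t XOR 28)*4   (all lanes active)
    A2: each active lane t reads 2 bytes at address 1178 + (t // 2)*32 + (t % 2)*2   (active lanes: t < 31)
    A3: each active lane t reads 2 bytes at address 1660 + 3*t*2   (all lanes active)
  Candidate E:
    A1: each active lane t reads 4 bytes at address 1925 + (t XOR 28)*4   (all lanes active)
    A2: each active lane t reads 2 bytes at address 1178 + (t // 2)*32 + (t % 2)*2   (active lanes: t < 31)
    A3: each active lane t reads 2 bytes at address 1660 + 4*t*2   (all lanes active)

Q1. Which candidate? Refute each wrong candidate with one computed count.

A: A1 gives 8 transactions, not 5
B: A1 gives 4 transactions, not 5
C: A1 gives 1 transaction, not 5
D: A3 gives 7 transactions, not 9
E: all counts match (5,16,9)

Answer: E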